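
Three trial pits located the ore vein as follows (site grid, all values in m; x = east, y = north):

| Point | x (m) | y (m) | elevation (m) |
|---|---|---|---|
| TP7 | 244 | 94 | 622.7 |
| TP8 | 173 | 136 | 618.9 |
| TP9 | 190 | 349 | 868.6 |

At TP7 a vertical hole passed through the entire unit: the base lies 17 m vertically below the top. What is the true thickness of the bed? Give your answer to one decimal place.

10.2 m

Two edge vectors: TP7→TP8 = (-71, 42, -3.8), TP7→TP9 = (-54, 255, 245.9).
Normal n = (TP7→TP8) × (TP7→TP9) = (11296.8, 17664.1, -15837).
So ∂z/∂x = −n_x/n_z = 0.71332 and ∂z/∂y = −n_y/n_z = 1.11537.
|∇z| = √(a²+b²) = 1.32396, so dip δ = arctan(1.32396) = 52.94°.
True thickness = vertical thickness × cos δ = 17 × cos 52.94° = 10.2 m.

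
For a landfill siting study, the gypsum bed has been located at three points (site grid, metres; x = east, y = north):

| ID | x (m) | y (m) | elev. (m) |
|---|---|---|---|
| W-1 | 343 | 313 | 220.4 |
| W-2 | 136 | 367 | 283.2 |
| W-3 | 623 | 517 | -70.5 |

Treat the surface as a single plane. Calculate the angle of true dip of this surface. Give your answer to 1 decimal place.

Let the plane be z = a·x + b·y + c.
W-2−W-1: −207a + 54b = 62.8;  W-3−W-1: 280a + 204b = −290.9.
Solving gives a = −0.49731, b = −0.74340.
Gradient magnitude |∇z| = √(a² + b²) = √(0.24732 + 0.55264) = 0.89440.
True dip = arctan(0.89440) = 41.8°, dipping toward NE (azimuth ≈ 034°).

41.8°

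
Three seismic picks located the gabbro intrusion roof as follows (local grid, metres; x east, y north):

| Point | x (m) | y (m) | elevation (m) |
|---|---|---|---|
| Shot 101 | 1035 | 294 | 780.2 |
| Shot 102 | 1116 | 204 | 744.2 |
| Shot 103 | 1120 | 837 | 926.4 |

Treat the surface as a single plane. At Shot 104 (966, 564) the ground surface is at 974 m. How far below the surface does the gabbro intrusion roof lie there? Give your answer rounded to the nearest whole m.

Let the plane be z = a·x + b·y + c.
Shot 102−Shot 101: 81a − 90b = −36;  Shot 103−Shot 101: 85a + 543b = 146.2.
Solving gives a = −0.12376, b = 0.28862.
Then c = 780.2 − a·1035 − b·294 = 823.44.
At (966, 564): z_contact = −119.6 + 162.8 + 823.44 = 866.7 m.
Depth below ground = 974 − 866.7 = 107 m.

107 m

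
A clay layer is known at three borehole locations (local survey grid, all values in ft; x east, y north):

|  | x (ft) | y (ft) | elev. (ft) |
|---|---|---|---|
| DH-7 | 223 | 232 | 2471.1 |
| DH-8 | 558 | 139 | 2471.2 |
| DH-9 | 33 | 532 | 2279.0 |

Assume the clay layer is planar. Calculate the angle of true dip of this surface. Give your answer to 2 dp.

Two edge vectors: DH-7→DH-8 = (335, -93, 0.1), DH-7→DH-9 = (-190, 300, -192.1).
Normal n = (DH-7→DH-8) × (DH-7→DH-9) = (17835.3, 64334.5, 82830).
So ∂z/∂x = −n_x/n_z = −0.21532 and ∂z/∂y = −n_y/n_z = −0.77671.
Gradient magnitude |∇z| = √(a² + b²) = √(0.04636 + 0.60327) = 0.80600.
True dip = arctan(0.80600) = 38.87°, dipping toward NNE (azimuth ≈ 015°).

38.87°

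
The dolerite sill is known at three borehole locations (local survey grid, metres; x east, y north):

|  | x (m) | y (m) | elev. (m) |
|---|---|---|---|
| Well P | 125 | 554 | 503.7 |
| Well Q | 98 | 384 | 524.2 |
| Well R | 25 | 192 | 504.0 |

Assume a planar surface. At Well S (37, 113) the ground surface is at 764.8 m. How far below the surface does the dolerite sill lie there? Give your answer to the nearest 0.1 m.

Let the plane be z = a·x + b·y + c.
Well Q−Well P: −27a − 170b = 20.5;  Well R−Well P: −100a − 362b = 0.3.
Solving gives a = 1.01993, b = −0.28258.
Then c = 503.7 − a·125 − b·554 = 532.76.
At (37, 113): z_contact = 37.74 − 31.93 + 532.76 = 538.56 m.
Depth below ground = 764.8 − 538.56 = 226.2 m.

226.2 m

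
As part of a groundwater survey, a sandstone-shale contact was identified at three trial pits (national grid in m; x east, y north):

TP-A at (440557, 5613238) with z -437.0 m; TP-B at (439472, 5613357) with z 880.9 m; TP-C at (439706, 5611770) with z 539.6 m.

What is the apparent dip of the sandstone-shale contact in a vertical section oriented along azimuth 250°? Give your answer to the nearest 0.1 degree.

Two edge vectors: TP-A→TP-B = (-1085, 119, 1317.9), TP-A→TP-C = (-851, -1468, 976.6).
Normal n = (TP-A→TP-B) × (TP-A→TP-C) = (2050892.6, -61921.9, 1694049).
So ∂z/∂x = −n_x/n_z = −1.21065 and ∂z/∂y = −n_y/n_z = 0.03655.
Unit vector along 250° is (sin 250°, cos 250°) = (-0.9397, -0.3420).
Slope in that direction = a·(-0.9397) + b·(-0.3420) = 1.12513.
Apparent dip = arctan|1.12513| = 48.4° (true dip is 50.5°, so apparent ≤ true as expected).

48.4°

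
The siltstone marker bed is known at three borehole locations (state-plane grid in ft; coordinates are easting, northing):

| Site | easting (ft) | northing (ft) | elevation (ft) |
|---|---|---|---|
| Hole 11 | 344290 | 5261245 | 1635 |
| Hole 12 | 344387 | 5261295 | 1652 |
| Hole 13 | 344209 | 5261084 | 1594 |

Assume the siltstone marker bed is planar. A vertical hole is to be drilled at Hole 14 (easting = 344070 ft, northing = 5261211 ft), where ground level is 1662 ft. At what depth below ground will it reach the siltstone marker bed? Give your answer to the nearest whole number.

48 ft

Two edge vectors: Hole 11→Hole 12 = (97, 50, 17), Hole 11→Hole 13 = (-81, -161, -41).
Normal n = (Hole 11→Hole 12) × (Hole 11→Hole 13) = (687, 2600, -11567).
So ∂z/∂easting = −n_x/n_z = 0.05939310 and ∂z/∂northing = −n_y/n_z = 0.22477738.
Intercept c from Hole 11: 1635 − 20448.45 − 1182608.89 = −1201422.34.
At (344070, 5261211): z_contact = 20435.4 + 1182601.2 − 1201422.34 = 1614.3 ft.
Depth below ground = 1662 − 1614.3 = 48 ft.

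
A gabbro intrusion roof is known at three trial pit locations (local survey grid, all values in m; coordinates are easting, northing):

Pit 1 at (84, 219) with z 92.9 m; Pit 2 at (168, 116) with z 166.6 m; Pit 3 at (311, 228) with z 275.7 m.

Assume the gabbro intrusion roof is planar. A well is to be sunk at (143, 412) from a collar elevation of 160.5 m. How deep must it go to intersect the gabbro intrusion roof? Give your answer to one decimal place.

Let the plane be z = a·easting + b·northing + c.
Pit 2−Pit 1: 84a − 103b = 73.7;  Pit 3−Pit 1: 227a + 9b = 182.8.
Solving gives a = 0.80754, b = −0.05695.
Then c = 92.9 − a·84 − b·219 = 37.54.
At (143, 412): z_contact = 115.48 − 23.47 + 37.54 = 129.55 m.
Depth below ground = 160.5 − 129.55 = 30.9 m.

30.9 m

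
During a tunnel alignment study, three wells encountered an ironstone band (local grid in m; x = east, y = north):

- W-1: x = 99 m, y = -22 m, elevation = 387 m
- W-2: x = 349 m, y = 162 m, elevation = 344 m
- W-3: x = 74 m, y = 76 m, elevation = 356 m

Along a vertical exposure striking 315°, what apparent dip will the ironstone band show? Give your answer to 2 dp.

Two edge vectors: W-1→W-2 = (250, 184, -43), W-1→W-3 = (-25, 98, -31).
Normal n = (W-1→W-2) × (W-1→W-3) = (-1490, 8825, 29100).
So ∂z/∂x = −n_x/n_z = 0.05120 and ∂z/∂y = −n_y/n_z = −0.30326.
Unit vector along 315° is (sin 315°, cos 315°) = (-0.7071, 0.7071).
Slope in that direction = a·(-0.7071) + b·(0.7071) = −0.25065.
Apparent dip = arctan|0.25065| = 14.07° (true dip is 17.1°, so apparent ≤ true as expected).

14.07°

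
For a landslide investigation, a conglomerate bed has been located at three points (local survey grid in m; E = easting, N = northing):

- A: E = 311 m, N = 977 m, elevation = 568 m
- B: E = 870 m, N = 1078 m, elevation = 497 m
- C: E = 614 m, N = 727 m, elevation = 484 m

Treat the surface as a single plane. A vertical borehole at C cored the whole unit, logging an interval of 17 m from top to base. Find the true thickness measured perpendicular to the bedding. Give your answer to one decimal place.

Let the plane be z = a·E + b·N + c.
B−A: 559a + 101b = −71;  C−A: 303a − 250b = −84.
Solving gives a = −0.15400, b = 0.14935.
|∇z| = √(a²+b²) = 0.21453, so dip δ = arctan(0.21453) = 12.11°.
True thickness = vertical thickness × cos δ = 17 × cos 12.11° = 16.6 m.

16.6 m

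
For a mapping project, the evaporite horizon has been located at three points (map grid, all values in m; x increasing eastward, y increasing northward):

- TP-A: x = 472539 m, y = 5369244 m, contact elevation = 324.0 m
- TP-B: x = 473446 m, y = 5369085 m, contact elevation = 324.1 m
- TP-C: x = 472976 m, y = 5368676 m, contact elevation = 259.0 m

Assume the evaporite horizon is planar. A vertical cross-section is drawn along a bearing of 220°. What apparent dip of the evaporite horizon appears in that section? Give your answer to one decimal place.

6.6°

Two edge vectors: TP-A→TP-B = (907, -159, 0.1), TP-A→TP-C = (437, -568, -65).
Normal n = (TP-A→TP-B) × (TP-A→TP-C) = (10391.8, 58998.7, -445693).
So ∂z/∂x = −n_x/n_z = 0.02332 and ∂z/∂y = −n_y/n_z = 0.13238.
Unit vector along 220° is (sin 220°, cos 220°) = (-0.6428, -0.7660).
Slope in that direction = a·(-0.6428) + b·(-0.7660) = −0.11639.
Apparent dip = arctan|0.11639| = 6.6° (true dip is 7.7°, so apparent ≤ true as expected).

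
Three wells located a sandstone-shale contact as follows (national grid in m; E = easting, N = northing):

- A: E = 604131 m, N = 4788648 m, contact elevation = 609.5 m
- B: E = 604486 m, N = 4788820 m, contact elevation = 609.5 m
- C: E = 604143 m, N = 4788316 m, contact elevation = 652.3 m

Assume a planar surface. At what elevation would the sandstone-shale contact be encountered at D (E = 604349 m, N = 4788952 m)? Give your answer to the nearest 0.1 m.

584.4 m

Two edge vectors: A→B = (355, 172, 0), A→C = (12, -332, 42.8).
Normal n = (A→B) × (A→C) = (7361.6, -15194, -119924).
So ∂z/∂E = −n_x/n_z = 0.061385544 and ∂z/∂N = −n_y/n_z = −0.126696908.
Intercept c from A: 609.5 − 37084.91 + 606706.90 = 570231.49.
At (604349, 4788952): z = 37098.3 − 606745.4 + 570231.49 = 584.4 m.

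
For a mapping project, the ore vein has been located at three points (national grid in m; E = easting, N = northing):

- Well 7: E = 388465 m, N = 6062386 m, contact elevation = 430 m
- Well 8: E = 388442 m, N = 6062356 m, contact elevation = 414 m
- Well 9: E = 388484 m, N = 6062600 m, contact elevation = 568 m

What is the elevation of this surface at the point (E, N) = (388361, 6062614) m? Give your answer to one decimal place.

597.5 m

Two edge vectors: Well 7→Well 8 = (-23, -30, -16), Well 7→Well 9 = (19, 214, 138).
Normal n = (Well 7→Well 8) × (Well 7→Well 9) = (-716, 2870, -4352).
So ∂z/∂E = −n_x/n_z = −0.164522059 and ∂z/∂N = −n_y/n_z = 0.659466912.
Intercept c from Well 7: 430 + 63911.06 − 3997942.97 = −3933601.91.
At (388361, 6062614): z = −63894.0 + 3998093.3 − 3933601.91 = 597.5 m.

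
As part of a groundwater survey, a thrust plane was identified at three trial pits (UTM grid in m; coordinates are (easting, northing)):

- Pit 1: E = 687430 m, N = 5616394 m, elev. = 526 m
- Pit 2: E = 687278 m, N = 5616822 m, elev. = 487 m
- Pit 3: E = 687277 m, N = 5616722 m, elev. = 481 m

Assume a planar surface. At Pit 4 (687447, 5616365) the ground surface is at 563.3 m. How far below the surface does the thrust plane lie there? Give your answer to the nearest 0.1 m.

Let the plane be z = a·E + b·N + c.
Pit 2−Pit 1: −152a + 428b = −39;  Pit 3−Pit 1: −153a + 328b = −45.
Solving gives a = 0.413872536, b = 0.055861275.
Then c = 526 − a·687430 − b·5616394 = −597721.33.
At (687447, 5616365): z_contact = 284515.43 + 313737.31 − 597721.33 = 531.42 m.
Depth below ground = 563.3 − 531.42 = 31.9 m.

31.9 m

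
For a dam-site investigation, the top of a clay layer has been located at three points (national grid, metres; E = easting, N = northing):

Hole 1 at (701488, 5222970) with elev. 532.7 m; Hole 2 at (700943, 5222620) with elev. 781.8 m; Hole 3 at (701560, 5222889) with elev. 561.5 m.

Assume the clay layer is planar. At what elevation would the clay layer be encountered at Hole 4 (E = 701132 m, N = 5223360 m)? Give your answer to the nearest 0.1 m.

Two edge vectors: Hole 1→Hole 2 = (-545, -350, 249.1), Hole 1→Hole 3 = (72, -81, 28.8).
Normal n = (Hole 1→Hole 2) × (Hole 1→Hole 3) = (10097.1, 33631.2, 69345).
So ∂z/∂E = −n_x/n_z = −0.145606749 and ∂z/∂N = −n_y/n_z = −0.484983777.
Intercept c from Hole 1: 532.7 + 102141.39 + 2533055.72 = 2635729.80.
At (701132, 5223360): z = −102089.6 − 2533244.9 + 2635729.80 = 395.4 m.

395.4 m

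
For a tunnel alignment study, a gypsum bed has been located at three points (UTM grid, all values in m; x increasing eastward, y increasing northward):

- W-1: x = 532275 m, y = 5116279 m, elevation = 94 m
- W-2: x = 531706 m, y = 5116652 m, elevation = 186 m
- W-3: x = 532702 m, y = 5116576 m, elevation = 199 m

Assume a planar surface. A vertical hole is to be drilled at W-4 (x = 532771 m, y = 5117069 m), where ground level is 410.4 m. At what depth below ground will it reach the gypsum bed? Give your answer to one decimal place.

60.2 m

Two edge vectors: W-1→W-2 = (-569, 373, 92), W-1→W-3 = (427, 297, 105).
Normal n = (W-1→W-2) × (W-1→W-3) = (11841, 99029, -328264).
So ∂z/∂x = −n_x/n_z = 0.036071577 and ∂z/∂y = −n_y/n_z = 0.301674871.
Intercept c from W-1: 94 − 19200.00 − 1543452.81 = −1562558.81.
At (532771, 5117069): z_contact = 19217.89 + 1543691.13 − 1562558.81 = 350.21 m.
Depth below ground = 410.4 − 350.21 = 60.2 m.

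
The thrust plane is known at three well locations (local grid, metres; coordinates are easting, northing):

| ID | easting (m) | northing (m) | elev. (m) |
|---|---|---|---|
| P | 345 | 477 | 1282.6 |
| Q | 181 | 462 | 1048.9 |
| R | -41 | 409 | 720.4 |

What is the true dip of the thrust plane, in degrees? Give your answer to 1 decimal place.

Two edge vectors: P→Q = (-164, -15, -233.7), P→R = (-386, -68, -562.2).
Normal n = (P→Q) × (P→R) = (-7458.6, -1992.6, 5362).
So ∂z/∂easting = −n_x/n_z = 1.39101 and ∂z/∂northing = −n_y/n_z = 0.37162.
Gradient magnitude |∇z| = √(a² + b²) = √(1.93491 + 0.13810) = 1.43979.
True dip = arctan(1.43979) = 55.2°, dipping toward WSW (azimuth ≈ 255°).

55.2°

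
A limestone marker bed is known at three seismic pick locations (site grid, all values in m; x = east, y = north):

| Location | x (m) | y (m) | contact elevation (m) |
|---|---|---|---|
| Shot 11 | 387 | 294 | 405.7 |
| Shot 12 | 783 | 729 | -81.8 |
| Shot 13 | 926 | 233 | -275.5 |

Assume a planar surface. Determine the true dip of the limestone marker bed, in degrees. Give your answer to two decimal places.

51.59°

Two edge vectors: Shot 11→Shot 12 = (396, 435, -487.5), Shot 11→Shot 13 = (539, -61, -681.2).
Normal n = (Shot 11→Shot 12) × (Shot 11→Shot 13) = (-326059.5, 6992.7, -258621).
So ∂z/∂x = −n_x/n_z = −1.26076 and ∂z/∂y = −n_y/n_z = 0.02704.
Gradient magnitude |∇z| = √(a² + b²) = √(1.58952 + 0.00073) = 1.26105.
True dip = arctan(1.26105) = 51.59°, dipping toward E (azimuth ≈ 091°).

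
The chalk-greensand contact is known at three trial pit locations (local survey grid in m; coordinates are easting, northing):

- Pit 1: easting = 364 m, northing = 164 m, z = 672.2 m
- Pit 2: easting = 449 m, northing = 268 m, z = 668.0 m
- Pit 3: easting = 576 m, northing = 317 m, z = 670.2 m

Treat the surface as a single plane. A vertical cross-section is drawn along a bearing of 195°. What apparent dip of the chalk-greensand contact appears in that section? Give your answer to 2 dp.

3.69°

Two edge vectors: Pit 1→Pit 2 = (85, 104, -4.2), Pit 1→Pit 3 = (212, 153, -2).
Normal n = (Pit 1→Pit 2) × (Pit 1→Pit 3) = (434.6, -720.4, -9043).
So ∂z/∂easting = −n_x/n_z = 0.04806 and ∂z/∂northing = −n_y/n_z = −0.07966.
Unit vector along 195° is (sin 195°, cos 195°) = (-0.2588, -0.9659).
Slope in that direction = a·(-0.2588) + b·(-0.9659) = 0.06451.
Apparent dip = arctan|0.06451| = 3.69° (true dip is 5.3°, so apparent ≤ true as expected).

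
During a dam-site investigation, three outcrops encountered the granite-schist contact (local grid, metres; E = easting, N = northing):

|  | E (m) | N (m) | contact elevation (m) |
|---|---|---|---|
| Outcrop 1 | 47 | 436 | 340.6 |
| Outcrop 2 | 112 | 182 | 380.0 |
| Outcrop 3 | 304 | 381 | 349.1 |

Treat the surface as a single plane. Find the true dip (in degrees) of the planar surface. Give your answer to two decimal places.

8.82°

Two edge vectors: Outcrop 1→Outcrop 2 = (65, -254, 39.4), Outcrop 1→Outcrop 3 = (257, -55, 8.5).
Normal n = (Outcrop 1→Outcrop 2) × (Outcrop 1→Outcrop 3) = (8, 9573.3, 61703).
So ∂z/∂E = −n_x/n_z = −0.00013 and ∂z/∂N = −n_y/n_z = −0.15515.
Gradient magnitude |∇z| = √(a² + b²) = √(0.00000 + 0.02407) = 0.15515.
True dip = arctan(0.15515) = 8.82°, dipping toward N (azimuth ≈ 000°).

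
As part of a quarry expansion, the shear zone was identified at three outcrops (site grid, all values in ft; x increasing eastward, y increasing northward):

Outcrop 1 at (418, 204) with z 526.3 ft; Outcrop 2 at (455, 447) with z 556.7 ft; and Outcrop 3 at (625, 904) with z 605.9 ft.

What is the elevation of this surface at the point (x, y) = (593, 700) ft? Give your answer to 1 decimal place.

Two edge vectors: Outcrop 1→Outcrop 2 = (37, 243, 30.4), Outcrop 1→Outcrop 3 = (207, 700, 79.6).
Normal n = (Outcrop 1→Outcrop 2) × (Outcrop 1→Outcrop 3) = (-1937.2, 3347.6, -24401).
So ∂z/∂x = −n_x/n_z = −0.07939 and ∂z/∂y = −n_y/n_z = 0.13719.
Intercept c from Outcrop 1: 526.3 + 33.19 − 27.99 = 531.50.
At (593, 700): z = −47.1 + 96.0 + 531.50 = 580.5 ft.

580.5 ft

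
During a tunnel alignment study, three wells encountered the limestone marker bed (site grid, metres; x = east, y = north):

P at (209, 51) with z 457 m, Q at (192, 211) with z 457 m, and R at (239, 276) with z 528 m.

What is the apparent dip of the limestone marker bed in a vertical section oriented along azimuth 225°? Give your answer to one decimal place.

45.9°

Two edge vectors: P→Q = (-17, 160, 0), P→R = (30, 225, 71).
Normal n = (P→Q) × (P→R) = (11360, 1207, -8625).
So ∂z/∂x = −n_x/n_z = 1.31710 and ∂z/∂y = −n_y/n_z = 0.13994.
Unit vector along 225° is (sin 225°, cos 225°) = (-0.7071, -0.7071).
Slope in that direction = a·(-0.7071) + b·(-0.7071) = −1.03029.
Apparent dip = arctan|1.03029| = 45.9° (true dip is 52.9°, so apparent ≤ true as expected).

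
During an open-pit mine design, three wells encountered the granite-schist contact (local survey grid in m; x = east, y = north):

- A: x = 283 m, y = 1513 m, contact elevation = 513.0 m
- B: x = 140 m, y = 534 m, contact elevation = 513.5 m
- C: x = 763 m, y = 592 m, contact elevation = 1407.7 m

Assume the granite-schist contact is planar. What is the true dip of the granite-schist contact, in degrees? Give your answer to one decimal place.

Let the plane be z = a·x + b·y + c.
B−A: −143a − 979b = 0.5;  C−A: 480a − 921b = 894.7.
Solving gives a = 1.45515, b = −0.21306.
Gradient magnitude |∇z| = √(a² + b²) = √(2.11746 + 0.04539) = 1.47066.
True dip = arctan(1.47066) = 55.8°, dipping toward W (azimuth ≈ 278°).

55.8°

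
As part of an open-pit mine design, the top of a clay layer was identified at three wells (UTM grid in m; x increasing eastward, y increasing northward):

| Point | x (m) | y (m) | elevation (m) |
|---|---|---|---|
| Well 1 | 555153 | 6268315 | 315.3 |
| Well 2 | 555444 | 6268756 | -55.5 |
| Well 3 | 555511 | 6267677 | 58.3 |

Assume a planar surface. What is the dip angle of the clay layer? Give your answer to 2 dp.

45.91°

Let the plane be z = a·x + b·y + c.
Well 2−Well 1: 291a + 441b = −370.8;  Well 3−Well 1: 358a − 638b = −257.
Solving gives a = −1.01855, b = −0.16871.
Gradient magnitude |∇z| = √(a² + b²) = √(1.03744 + 0.02846) = 1.03243.
True dip = arctan(1.03243) = 45.91°, dipping toward E (azimuth ≈ 081°).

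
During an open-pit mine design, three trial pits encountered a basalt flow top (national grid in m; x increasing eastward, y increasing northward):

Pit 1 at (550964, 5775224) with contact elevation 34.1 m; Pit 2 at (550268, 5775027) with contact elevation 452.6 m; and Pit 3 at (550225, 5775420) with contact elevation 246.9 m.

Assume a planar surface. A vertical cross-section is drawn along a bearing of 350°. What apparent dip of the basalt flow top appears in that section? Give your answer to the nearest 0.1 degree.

25.9°

Two edge vectors: Pit 1→Pit 2 = (-696, -197, 418.5), Pit 1→Pit 3 = (-739, 196, 212.8).
Normal n = (Pit 1→Pit 2) × (Pit 1→Pit 3) = (-123947.6, -161162.7, -281999).
So ∂z/∂x = −n_x/n_z = −0.43953 and ∂z/∂y = −n_y/n_z = −0.57150.
Unit vector along 350° is (sin 350°, cos 350°) = (-0.1736, 0.9848).
Slope in that direction = a·(-0.1736) + b·(0.9848) = −0.48649.
Apparent dip = arctan|0.48649| = 25.9° (true dip is 35.8°, so apparent ≤ true as expected).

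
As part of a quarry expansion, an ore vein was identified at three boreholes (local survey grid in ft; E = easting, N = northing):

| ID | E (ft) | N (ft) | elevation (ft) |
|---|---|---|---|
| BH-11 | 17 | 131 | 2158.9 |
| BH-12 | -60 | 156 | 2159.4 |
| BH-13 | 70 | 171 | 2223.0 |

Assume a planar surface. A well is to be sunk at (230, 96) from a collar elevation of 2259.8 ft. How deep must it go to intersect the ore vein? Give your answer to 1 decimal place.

Two edge vectors: BH-11→BH-12 = (-77, 25, 0.5), BH-11→BH-13 = (53, 40, 64.1).
Normal n = (BH-11→BH-12) × (BH-11→BH-13) = (1582.5, 4962.2, -4405).
So ∂z/∂E = −n_x/n_z = 0.35925 and ∂z/∂N = −n_y/n_z = 1.12649.
Intercept c from BH-11: 2158.9 − 6.11 − 147.57 = 2005.22.
At (230, 96): z_contact = 82.63 + 108.14 + 2005.22 = 2195.99 ft.
Depth below ground = 2259.8 − 2195.99 = 63.8 ft.

63.8 ft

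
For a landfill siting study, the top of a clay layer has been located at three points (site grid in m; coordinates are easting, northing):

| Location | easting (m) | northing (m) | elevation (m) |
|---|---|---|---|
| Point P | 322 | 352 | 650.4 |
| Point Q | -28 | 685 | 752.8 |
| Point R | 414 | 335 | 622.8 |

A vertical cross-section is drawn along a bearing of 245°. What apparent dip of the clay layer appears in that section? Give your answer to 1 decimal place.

15.5°

Let the plane be z = a·easting + b·northing + c.
Point Q−Point P: −350a + 333b = 102.4;  Point R−Point P: 92a − 17b = −27.6.
Solving gives a = −0.30179, b = −0.00969.
Unit vector along 245° is (sin 245°, cos 245°) = (-0.9063, -0.4226).
Slope in that direction = a·(-0.9063) + b·(-0.4226) = 0.27761.
Apparent dip = arctan|0.27761| = 15.5° (true dip is 16.8°, so apparent ≤ true as expected).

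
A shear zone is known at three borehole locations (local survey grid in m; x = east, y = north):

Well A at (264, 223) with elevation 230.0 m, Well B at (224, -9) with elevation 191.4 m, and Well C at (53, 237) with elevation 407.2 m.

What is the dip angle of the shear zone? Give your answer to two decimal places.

41.19°

Two edge vectors: Well A→Well B = (-40, -232, -38.6), Well A→Well C = (-211, 14, 177.2).
Normal n = (Well A→Well B) × (Well A→Well C) = (-40570, 15232.6, -49512).
So ∂z/∂x = −n_x/n_z = −0.81940 and ∂z/∂y = −n_y/n_z = 0.30765.
Gradient magnitude |∇z| = √(a² + b²) = √(0.67141 + 0.09465) = 0.87525.
True dip = arctan(0.87525) = 41.19°, dipping toward ESE (azimuth ≈ 111°).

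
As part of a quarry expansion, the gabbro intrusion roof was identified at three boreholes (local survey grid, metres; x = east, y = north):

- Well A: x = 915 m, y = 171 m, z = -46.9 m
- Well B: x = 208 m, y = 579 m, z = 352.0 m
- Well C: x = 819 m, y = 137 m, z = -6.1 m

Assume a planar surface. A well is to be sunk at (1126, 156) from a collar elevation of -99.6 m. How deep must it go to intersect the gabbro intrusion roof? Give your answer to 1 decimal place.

Two edge vectors: Well A→Well B = (-707, 408, 398.9), Well A→Well C = (-96, -34, 40.8).
Normal n = (Well A→Well B) × (Well A→Well C) = (30209, -9448.8, 63206).
So ∂z/∂x = −n_x/n_z = −0.477945 and ∂z/∂y = −n_y/n_z = 0.149492.
Intercept c from Well A: -46.9 + 437.32 − 25.56 = 364.86.
At (1126, 156): z_contact = −538.17 + 23.32 + 364.86 = -149.99 m.
Depth below ground = -99.6 − (-149.99) = 50.4 m.

50.4 m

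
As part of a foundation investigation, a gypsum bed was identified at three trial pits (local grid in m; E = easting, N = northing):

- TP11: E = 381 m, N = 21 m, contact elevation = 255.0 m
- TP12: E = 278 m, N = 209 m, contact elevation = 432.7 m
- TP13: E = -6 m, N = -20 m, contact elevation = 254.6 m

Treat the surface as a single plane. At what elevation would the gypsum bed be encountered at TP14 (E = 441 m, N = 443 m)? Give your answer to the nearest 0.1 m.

Two edge vectors: TP11→TP12 = (-103, 188, 177.7), TP11→TP13 = (-387, -41, -0.4).
Normal n = (TP11→TP12) × (TP11→TP13) = (7210.5, -68811.1, 76979).
So ∂z/∂E = −n_x/n_z = −0.09367 and ∂z/∂N = −n_y/n_z = 0.89389.
Intercept c from TP11: 255 + 35.69 − 18.77 = 271.92.
At (441, 443): z = −41.3 + 396.0 + 271.92 = 626.6 m.

626.6 m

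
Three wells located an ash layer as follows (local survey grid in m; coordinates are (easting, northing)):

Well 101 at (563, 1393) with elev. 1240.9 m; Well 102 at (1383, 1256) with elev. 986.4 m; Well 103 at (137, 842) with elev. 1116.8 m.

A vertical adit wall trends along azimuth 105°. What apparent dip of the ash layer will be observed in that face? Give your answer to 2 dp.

18.77°

Let the plane be z = a·E + b·N + c.
Well 102−Well 101: 820a − 137b = −254.5;  Well 103−Well 101: −426a − 551b = −124.1.
Solving gives a = −0.24154, b = 0.41197.
Unit vector along 105° is (sin 105°, cos 105°) = (0.9659, -0.2588).
Slope in that direction = a·(0.9659) + b·(-0.2588) = −0.33993.
Apparent dip = arctan|0.33993| = 18.77° (true dip is 25.5°, so apparent ≤ true as expected).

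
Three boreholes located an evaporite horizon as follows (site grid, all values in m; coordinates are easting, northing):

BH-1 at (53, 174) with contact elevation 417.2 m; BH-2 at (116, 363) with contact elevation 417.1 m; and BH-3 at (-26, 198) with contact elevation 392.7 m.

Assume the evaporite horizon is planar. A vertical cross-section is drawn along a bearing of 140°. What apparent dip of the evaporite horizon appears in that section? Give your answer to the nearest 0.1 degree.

14.2°

Two edge vectors: BH-1→BH-2 = (63, 189, -0.1), BH-1→BH-3 = (-79, 24, -24.5).
Normal n = (BH-1→BH-2) × (BH-1→BH-3) = (-4628.1, 1551.4, 16443).
So ∂z/∂easting = −n_x/n_z = 0.28146 and ∂z/∂northing = −n_y/n_z = −0.09435.
Unit vector along 140° is (sin 140°, cos 140°) = (0.6428, -0.7660).
Slope in that direction = a·(0.6428) + b·(-0.7660) = 0.25320.
Apparent dip = arctan|0.25320| = 14.2° (true dip is 16.5°, so apparent ≤ true as expected).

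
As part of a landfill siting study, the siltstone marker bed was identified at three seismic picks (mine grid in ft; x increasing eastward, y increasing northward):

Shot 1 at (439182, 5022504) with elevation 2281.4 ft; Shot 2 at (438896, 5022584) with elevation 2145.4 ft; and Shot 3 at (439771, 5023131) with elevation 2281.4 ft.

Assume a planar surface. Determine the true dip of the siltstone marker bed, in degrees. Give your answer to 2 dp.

Let the plane be z = a·x + b·y + c.
Shot 2−Shot 1: −286a + 80b = −136;  Shot 3−Shot 1: 589a + 627b = 0.
Solving gives a = 0.37657, b = −0.35375.
Gradient magnitude |∇z| = √(a² + b²) = √(0.14181 + 0.12514) = 0.51667.
True dip = arctan(0.51667) = 27.32°, dipping toward NW (azimuth ≈ 313°).

27.32°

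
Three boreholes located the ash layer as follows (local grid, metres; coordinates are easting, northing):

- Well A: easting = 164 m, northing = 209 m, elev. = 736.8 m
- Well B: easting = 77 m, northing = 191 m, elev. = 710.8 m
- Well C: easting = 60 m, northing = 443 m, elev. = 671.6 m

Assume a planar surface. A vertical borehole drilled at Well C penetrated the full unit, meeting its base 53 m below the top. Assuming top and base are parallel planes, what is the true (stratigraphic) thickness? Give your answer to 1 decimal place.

50.0 m

Let the plane be z = a·easting + b·northing + c.
Well B−Well A: −87a − 18b = −26;  Well C−Well A: −104a + 234b = −65.2.
Solving gives a = 0.32648, b = −0.13353.
|∇z| = √(a²+b²) = 0.35273, so dip δ = arctan(0.35273) = 19.43°.
True thickness = vertical thickness × cos δ = 53 × cos 19.43° = 50.0 m.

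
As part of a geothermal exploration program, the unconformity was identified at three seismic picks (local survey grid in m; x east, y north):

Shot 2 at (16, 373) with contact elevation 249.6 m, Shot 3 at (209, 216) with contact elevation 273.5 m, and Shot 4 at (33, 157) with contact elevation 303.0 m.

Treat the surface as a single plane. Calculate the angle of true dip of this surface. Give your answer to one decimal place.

14.9°

Two edge vectors: Shot 2→Shot 3 = (193, -157, 23.9), Shot 2→Shot 4 = (17, -216, 53.4).
Normal n = (Shot 2→Shot 3) × (Shot 2→Shot 4) = (-3221.4, -9899.9, -39019).
So ∂z/∂x = −n_x/n_z = −0.08256 and ∂z/∂y = −n_y/n_z = −0.25372.
Gradient magnitude |∇z| = √(a² + b²) = √(0.00682 + 0.06437) = 0.26681.
True dip = arctan(0.26681) = 14.9°, dipping toward NNE (azimuth ≈ 018°).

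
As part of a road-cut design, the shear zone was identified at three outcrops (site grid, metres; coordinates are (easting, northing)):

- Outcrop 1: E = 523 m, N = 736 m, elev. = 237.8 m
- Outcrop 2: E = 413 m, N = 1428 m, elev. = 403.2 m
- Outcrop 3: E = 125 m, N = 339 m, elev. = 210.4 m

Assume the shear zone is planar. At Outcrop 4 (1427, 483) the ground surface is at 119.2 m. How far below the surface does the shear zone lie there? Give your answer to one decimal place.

68.3 m

Let the plane be z = a·E + b·N + c.
Outcrop 2−Outcrop 1: −110a + 692b = 165.4;  Outcrop 3−Outcrop 1: −398a − 397b = −27.4.
Solving gives a = −0.146365, b = 0.215751.
Then c = 237.8 − a·523 − b·736 = 155.56.
At (1427, 483): z_contact = −208.86 + 104.21 + 155.56 = 50.90 m.
Depth below ground = 119.2 − 50.90 = 68.3 m.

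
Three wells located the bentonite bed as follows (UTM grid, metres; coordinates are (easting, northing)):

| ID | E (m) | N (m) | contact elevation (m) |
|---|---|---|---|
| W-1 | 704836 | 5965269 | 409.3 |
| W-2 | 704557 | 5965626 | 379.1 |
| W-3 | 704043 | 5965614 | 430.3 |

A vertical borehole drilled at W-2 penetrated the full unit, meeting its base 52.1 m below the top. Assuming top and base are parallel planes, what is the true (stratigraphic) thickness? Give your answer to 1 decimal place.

Two edge vectors: W-1→W-2 = (-279, 357, -30.2), W-1→W-3 = (-793, 345, 21).
Normal n = (W-1→W-2) × (W-1→W-3) = (17916, 29807.6, 186846).
So ∂z/∂E = −n_x/n_z = −0.09589 and ∂z/∂N = −n_y/n_z = −0.15953.
|∇z| = √(a²+b²) = 0.18613, so dip δ = arctan(0.18613) = 10.54°.
True thickness = vertical thickness × cos δ = 52.1 × cos 10.54° = 51.2 m.

51.2 m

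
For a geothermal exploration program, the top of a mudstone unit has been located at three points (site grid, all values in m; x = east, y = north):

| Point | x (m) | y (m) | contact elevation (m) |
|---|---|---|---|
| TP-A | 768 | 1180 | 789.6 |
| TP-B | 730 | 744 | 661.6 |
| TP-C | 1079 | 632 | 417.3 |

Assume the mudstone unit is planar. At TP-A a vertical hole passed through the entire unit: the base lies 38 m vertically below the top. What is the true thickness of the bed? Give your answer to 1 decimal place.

Let the plane be z = a·x + b·y + c.
TP-B−TP-A: −38a − 436b = −128;  TP-C−TP-A: 311a − 548b = −372.3.
Solving gives a = −0.58930, b = 0.34494.
|∇z| = √(a²+b²) = 0.68283, so dip δ = arctan(0.68283) = 34.33°.
True thickness = vertical thickness × cos δ = 38 × cos 34.33° = 31.4 m.

31.4 m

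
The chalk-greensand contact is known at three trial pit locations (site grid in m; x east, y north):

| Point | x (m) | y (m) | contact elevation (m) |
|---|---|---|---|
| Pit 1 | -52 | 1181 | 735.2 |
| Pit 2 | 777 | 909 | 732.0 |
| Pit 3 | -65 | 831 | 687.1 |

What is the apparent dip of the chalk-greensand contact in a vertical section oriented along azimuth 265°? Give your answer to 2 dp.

Let the plane be z = a·x + b·y + c.
Pit 2−Pit 1: 829a − 272b = −3.2;  Pit 3−Pit 1: −13a − 350b = −48.1.
Solving gives a = 0.04073, b = 0.13592.
Unit vector along 265° is (sin 265°, cos 265°) = (-0.9962, -0.0872).
Slope in that direction = a·(-0.9962) + b·(-0.0872) = −0.05243.
Apparent dip = arctan|0.05243| = 3.00° (true dip is 8.1°, so apparent ≤ true as expected).

3.00°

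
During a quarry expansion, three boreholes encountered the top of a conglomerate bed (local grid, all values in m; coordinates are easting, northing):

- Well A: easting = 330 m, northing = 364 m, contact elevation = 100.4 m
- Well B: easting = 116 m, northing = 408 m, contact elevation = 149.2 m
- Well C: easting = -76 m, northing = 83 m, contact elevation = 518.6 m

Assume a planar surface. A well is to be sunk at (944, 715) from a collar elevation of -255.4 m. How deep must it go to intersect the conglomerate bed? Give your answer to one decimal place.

210.6 m

Two edge vectors: Well A→Well B = (-214, 44, 48.8), Well A→Well C = (-406, -281, 418.2).
Normal n = (Well A→Well B) × (Well A→Well C) = (32113.6, 69682, 77998).
So ∂z/∂easting = −n_x/n_z = −0.41172 and ∂z/∂northing = −n_y/n_z = −0.89338.
Intercept c from Well A: 100.4 + 135.87 + 325.19 = 561.46.
At (944, 715): z_contact = −388.67 − 638.77 + 561.46 = -465.98 m.
Depth below ground = -255.4 − (-465.98) = 210.6 m.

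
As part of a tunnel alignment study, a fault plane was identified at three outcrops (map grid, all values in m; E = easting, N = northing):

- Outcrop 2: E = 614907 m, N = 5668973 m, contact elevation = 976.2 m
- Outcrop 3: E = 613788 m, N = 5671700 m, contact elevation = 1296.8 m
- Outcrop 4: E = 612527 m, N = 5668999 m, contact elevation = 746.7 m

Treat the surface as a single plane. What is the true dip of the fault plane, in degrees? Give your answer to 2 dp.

Two edge vectors: Outcrop 2→Outcrop 3 = (-1119, 2727, 320.6), Outcrop 2→Outcrop 4 = (-2380, 26, -229.5).
Normal n = (Outcrop 2→Outcrop 3) × (Outcrop 2→Outcrop 4) = (-634182.1, -1019838.5, 6461166).
So ∂z/∂E = −n_x/n_z = 0.09815 and ∂z/∂N = −n_y/n_z = 0.15784.
Gradient magnitude |∇z| = √(a² + b²) = √(0.00963 + 0.02491) = 0.18587.
True dip = arctan(0.18587) = 10.53°, dipping toward SSW (azimuth ≈ 212°).

10.53°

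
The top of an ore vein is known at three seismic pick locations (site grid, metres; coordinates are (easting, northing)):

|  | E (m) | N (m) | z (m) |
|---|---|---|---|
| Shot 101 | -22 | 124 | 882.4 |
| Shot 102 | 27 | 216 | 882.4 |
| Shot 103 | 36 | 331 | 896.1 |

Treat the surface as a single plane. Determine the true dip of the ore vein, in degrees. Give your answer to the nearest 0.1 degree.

16.5°

Let the plane be z = a·E + b·N + c.
Shot 102−Shot 101: 49a + 92b = 0;  Shot 103−Shot 101: 58a + 207b = 13.7.
Solving gives a = −0.26220, b = 0.13965.
Gradient magnitude |∇z| = √(a² + b²) = √(0.06875 + 0.01950) = 0.29707.
True dip = arctan(0.29707) = 16.5°, dipping toward ESE (azimuth ≈ 118°).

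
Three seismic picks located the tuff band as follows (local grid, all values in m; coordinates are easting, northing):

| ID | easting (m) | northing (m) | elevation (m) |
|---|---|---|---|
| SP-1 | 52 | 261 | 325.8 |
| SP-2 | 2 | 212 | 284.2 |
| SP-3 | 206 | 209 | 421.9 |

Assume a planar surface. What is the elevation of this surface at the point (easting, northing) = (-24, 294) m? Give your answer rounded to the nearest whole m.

Two edge vectors: SP-1→SP-2 = (-50, -49, -41.6), SP-1→SP-3 = (154, -52, 96.1).
Normal n = (SP-1→SP-2) × (SP-1→SP-3) = (-6872.1, -1601.4, 10146).
So ∂z/∂easting = −n_x/n_z = 0.67732 and ∂z/∂northing = −n_y/n_z = 0.15784.
Intercept c from SP-1: 325.8 − 35.22 − 41.20 = 249.38.
At (-24, 294): z = −16.3 + 46.4 + 249.38 = 279.5 m.

280 m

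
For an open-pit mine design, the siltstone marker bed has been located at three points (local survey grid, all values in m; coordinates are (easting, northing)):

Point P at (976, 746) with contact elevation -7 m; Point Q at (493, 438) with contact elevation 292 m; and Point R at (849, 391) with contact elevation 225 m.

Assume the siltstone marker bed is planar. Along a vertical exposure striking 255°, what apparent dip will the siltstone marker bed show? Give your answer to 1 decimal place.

21.7°

Let the plane be z = a·E + b·N + c.
Point Q−Point P: −483a − 308b = 299;  Point R−Point P: −127a − 355b = 232.
Solving gives a = −0.26210, b = −0.55975.
Unit vector along 255° is (sin 255°, cos 255°) = (-0.9659, -0.2588).
Slope in that direction = a·(-0.9659) + b·(-0.2588) = 0.39805.
Apparent dip = arctan|0.39805| = 21.7° (true dip is 31.7°, so apparent ≤ true as expected).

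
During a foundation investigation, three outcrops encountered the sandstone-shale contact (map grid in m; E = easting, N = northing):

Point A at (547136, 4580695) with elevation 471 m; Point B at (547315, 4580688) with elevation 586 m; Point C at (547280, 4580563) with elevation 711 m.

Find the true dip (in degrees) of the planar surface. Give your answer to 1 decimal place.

52.7°

Two edge vectors: Point A→Point B = (179, -7, 115), Point A→Point C = (144, -132, 240).
Normal n = (Point A→Point B) × (Point A→Point C) = (13500, -26400, -22620).
So ∂z/∂E = −n_x/n_z = 0.59682 and ∂z/∂N = −n_y/n_z = −1.16711.
Gradient magnitude |∇z| = √(a² + b²) = √(0.35619 + 1.36214) = 1.31085.
True dip = arctan(1.31085) = 52.7°, dipping toward NNW (azimuth ≈ 333°).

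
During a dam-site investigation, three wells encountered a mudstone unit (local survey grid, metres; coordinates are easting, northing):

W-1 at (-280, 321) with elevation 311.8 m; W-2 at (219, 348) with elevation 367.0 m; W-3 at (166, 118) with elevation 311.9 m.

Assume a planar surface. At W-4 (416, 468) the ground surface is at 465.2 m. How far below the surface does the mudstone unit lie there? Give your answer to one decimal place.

Two edge vectors: W-1→W-2 = (499, 27, 55.2), W-1→W-3 = (446, -203, 0.1).
Normal n = (W-1→W-2) × (W-1→W-3) = (11208.3, 24569.3, -113339).
So ∂z/∂easting = −n_x/n_z = 0.09889 and ∂z/∂northing = −n_y/n_z = 0.21678.
Intercept c from W-1: 311.8 + 27.69 − 69.59 = 269.90.
At (416, 468): z_contact = 41.14 + 101.45 + 269.90 = 412.49 m.
Depth below ground = 465.2 − 412.49 = 52.7 m.

52.7 m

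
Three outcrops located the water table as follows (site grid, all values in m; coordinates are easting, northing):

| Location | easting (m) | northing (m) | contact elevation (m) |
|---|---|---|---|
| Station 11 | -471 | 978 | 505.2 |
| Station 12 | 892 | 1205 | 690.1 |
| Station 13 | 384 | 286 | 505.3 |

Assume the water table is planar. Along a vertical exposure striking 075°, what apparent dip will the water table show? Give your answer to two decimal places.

Let the plane be z = a·easting + b·northing + c.
Station 12−Station 11: 1363a + 227b = 184.9;  Station 13−Station 11: 855a − 692b = 0.1.
Solving gives a = 0.11253, b = 0.13889.
Unit vector along 075° is (sin 75°, cos 75°) = (0.9659, 0.2588).
Slope in that direction = a·(0.9659) + b·(0.2588) = 0.14464.
Apparent dip = arctan|0.14464| = 8.23° (true dip is 10.1°, so apparent ≤ true as expected).

8.23°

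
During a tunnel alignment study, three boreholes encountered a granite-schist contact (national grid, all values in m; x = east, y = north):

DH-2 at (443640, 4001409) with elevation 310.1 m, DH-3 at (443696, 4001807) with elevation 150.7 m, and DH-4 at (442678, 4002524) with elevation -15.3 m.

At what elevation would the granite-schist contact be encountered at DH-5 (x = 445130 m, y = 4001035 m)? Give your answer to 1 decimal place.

292.8 m

Let the plane be z = a·x + b·y + c.
DH-3−DH-2: 56a + 398b = −159.4;  DH-4−DH-2: −962a + 1115b = −325.4.
Solving gives a = −0.108286700, b = −0.385266193.
Then c = 310.1 − a·443640 − b·4001409 = 1589958.02.
At (445130, 4001035): z = −48201.7 − 1541463.5 + 1589958.02 = 292.8 m.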